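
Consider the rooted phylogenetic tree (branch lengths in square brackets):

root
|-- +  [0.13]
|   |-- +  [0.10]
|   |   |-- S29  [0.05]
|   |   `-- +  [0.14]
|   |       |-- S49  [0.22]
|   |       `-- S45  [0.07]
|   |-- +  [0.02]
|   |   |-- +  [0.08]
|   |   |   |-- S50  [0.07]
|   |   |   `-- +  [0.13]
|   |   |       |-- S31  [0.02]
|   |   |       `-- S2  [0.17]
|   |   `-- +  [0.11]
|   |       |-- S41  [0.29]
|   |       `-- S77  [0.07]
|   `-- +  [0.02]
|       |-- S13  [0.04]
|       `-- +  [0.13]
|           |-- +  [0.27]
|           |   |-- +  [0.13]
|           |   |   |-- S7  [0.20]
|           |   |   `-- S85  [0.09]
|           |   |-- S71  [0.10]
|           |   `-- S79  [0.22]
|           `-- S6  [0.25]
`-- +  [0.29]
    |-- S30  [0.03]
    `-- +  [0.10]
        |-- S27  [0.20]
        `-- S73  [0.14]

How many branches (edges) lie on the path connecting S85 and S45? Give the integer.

8

The MRCA of S85 and S45 is the node subtending ((S29,(S49,S45)),((S50,(S31,S2)),(S41,S77)),(S13,(((S7,S85),S71,S79),S6))).
From S85 up to that node: 5 branches. From S45 up to the same node: 3 branches. Total: 5 + 3 = 8.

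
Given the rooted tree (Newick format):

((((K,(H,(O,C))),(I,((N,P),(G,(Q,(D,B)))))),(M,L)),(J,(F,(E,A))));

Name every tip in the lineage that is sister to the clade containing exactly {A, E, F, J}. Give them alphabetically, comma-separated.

B, C, D, G, H, I, K, L, M, N, O, P, Q

The clade containing exactly {A, E, F, J} attaches directly to the root of the tree.
The other lineage descending from that same node — the sister group — is (((K,(H,(O,C))),(I,((N,P),(G,(Q,(D,B)))))),(M,L)); its 13 tips in alphabetical order are the answer.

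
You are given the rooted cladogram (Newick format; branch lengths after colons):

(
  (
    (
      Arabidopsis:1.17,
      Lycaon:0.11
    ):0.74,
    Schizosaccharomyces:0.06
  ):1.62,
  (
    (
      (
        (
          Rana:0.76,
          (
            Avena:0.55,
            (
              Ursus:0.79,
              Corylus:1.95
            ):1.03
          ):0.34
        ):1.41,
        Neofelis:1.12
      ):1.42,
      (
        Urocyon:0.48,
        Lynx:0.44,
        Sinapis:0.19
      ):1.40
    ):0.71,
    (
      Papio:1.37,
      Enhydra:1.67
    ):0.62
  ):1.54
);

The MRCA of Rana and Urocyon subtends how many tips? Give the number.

8

The MRCA of Rana and Urocyon is the node subtending (((Rana,(Avena,(Ursus,Corylus))),Neofelis),(Urocyon,Lynx,Sinapis)).
That clade contains 8 terminal taxa: Avena, Corylus, Lynx, Neofelis, Rana, Sinapis, Urocyon, Ursus.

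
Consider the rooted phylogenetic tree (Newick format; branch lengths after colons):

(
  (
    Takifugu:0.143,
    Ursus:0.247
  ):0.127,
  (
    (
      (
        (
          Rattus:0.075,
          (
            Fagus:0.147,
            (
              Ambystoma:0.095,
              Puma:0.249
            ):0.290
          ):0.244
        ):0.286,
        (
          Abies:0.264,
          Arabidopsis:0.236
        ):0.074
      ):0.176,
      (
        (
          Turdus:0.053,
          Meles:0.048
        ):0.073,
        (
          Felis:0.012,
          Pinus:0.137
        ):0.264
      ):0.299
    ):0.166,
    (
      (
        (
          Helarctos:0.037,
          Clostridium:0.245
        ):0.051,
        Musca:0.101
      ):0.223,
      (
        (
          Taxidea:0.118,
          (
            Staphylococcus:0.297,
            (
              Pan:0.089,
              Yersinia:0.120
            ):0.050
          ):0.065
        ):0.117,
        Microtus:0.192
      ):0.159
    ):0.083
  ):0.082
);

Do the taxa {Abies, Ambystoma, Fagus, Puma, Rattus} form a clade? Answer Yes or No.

No

The MRCA of the listed taxa subtends ((Rattus,(Fagus,(Ambystoma,Puma))),(Abies,Arabidopsis)).
That clade also contains Arabidopsis, which is not in the proposed group, so the group is not monophyletic.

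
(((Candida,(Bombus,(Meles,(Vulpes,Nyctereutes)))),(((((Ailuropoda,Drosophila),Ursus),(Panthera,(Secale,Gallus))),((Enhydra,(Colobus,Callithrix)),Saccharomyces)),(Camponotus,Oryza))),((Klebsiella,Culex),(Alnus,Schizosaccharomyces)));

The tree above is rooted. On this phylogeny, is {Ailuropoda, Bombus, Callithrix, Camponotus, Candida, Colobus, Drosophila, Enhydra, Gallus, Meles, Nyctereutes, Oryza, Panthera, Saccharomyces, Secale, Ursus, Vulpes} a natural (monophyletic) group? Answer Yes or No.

The most recent common ancestor of these taxa subtends ((Candida,(Bombus,(Meles,(Vulpes,Nyctereutes)))),(((((Ailuropoda,Drosophila),Ursus),(Panthera,(Secale,Gallus))),((Enhydra,(Colobus,Callithrix)),Saccharomyces)),(Camponotus,Oryza))).
That clade has exactly 17 tips — every listed taxon and nothing else — so the group is monophyletic.

Yes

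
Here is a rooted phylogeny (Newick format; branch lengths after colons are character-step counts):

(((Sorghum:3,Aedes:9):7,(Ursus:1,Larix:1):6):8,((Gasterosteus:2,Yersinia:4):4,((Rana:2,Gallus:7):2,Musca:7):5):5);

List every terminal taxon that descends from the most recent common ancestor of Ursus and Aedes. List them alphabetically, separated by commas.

Tracing Ursus: it sits inside (Ursus,Larix).
Tracing Aedes: it sits inside (Sorghum,Aedes).
The smallest clade enclosing both is ((Sorghum,Aedes),(Ursus,Larix)); the answer is its 4 terminal taxa in alphabetical order.

Aedes, Larix, Sorghum, Ursus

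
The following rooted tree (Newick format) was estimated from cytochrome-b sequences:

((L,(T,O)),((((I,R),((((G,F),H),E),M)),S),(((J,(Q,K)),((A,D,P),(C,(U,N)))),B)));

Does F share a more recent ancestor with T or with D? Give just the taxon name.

D

The MRCA of F and D subtends ((((I,R),((((G,F),H),E),M)),S),(((J,(Q,K)),((A,D,P),(C,(U,N)))),B)) (18 taxa).
The MRCA of F and T is the root, subtending the entire tree (21 taxa).
The first is nested inside the second, so F shares a more recent common ancestor with D.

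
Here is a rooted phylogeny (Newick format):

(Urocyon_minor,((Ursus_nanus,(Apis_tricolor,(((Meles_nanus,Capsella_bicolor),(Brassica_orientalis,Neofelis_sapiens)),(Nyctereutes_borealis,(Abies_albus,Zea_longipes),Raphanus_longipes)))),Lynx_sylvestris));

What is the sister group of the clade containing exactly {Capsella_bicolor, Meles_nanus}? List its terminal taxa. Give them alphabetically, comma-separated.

Brassica_orientalis, Neofelis_sapiens

The clade containing exactly {Capsella_bicolor, Meles_nanus} attaches to the tree at the node subtending ((Meles_nanus,Capsella_bicolor),(Brassica_orientalis,Neofelis_sapiens)).
The other lineage descending from that same node — the sister group — is (Brassica_orientalis,Neofelis_sapiens); its 2 tips in alphabetical order are the answer.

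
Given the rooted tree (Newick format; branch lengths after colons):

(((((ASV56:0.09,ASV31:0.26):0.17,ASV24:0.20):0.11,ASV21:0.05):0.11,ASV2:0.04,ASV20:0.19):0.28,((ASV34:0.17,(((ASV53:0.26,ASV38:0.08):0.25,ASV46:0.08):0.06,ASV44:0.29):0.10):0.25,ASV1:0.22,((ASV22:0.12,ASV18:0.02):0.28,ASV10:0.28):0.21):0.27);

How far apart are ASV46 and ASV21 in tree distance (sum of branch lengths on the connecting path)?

The path runs ASV46 → … → MRCA → … → ASV21; the MRCA is the root of the tree.
Branch lengths along that path: 0.08 + 0.06 + 0.10 + 0.25 + 0.27 + 0.28 + 0.11 + 0.05 = 1.20.

1.20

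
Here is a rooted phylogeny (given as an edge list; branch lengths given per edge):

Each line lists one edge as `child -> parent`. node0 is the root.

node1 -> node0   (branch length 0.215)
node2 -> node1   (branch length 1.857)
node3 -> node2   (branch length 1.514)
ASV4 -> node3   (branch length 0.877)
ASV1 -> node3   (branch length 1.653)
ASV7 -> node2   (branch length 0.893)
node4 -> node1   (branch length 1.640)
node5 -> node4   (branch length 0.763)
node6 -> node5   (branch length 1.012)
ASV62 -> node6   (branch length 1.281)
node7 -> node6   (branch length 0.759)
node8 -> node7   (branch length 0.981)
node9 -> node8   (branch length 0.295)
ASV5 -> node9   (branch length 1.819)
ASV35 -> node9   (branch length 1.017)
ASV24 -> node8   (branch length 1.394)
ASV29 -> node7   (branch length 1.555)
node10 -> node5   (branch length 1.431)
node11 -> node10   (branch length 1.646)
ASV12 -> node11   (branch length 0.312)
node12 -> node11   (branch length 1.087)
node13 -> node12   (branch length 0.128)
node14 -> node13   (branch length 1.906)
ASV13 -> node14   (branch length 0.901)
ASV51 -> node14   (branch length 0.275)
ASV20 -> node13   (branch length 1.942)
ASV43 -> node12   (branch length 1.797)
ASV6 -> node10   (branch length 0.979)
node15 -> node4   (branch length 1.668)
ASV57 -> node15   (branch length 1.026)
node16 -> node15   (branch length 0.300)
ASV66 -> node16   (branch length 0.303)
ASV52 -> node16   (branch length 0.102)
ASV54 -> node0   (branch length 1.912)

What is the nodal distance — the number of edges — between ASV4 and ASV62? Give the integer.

7

The MRCA of ASV4 and ASV62 is the node subtending (((ASV4,ASV1),ASV7),(((ASV62,(((ASV5,ASV35),ASV24),ASV29)),((ASV12,(((ASV13,ASV51),ASV20),ASV43)),ASV6)),(ASV57,(ASV66,ASV52)))).
From ASV4 up to that node: 3 branches. From ASV62 up to the same node: 4 branches. Total: 3 + 4 = 7.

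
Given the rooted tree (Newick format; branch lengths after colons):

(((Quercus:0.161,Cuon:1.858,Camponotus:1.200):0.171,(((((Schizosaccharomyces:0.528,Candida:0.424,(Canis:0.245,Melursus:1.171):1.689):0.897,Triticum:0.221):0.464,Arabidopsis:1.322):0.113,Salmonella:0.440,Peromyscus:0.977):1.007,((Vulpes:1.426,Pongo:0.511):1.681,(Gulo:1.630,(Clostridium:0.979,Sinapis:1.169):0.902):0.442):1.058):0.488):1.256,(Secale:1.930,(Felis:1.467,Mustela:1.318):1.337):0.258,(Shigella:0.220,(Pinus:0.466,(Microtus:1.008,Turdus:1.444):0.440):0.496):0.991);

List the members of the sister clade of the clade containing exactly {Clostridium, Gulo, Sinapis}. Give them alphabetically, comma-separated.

The clade containing exactly {Clostridium, Gulo, Sinapis} attaches to the tree at the node subtending ((Vulpes,Pongo),(Gulo,(Clostridium,Sinapis))).
The other lineage descending from that same node — the sister group — is (Vulpes,Pongo); its 2 tips in alphabetical order are the answer.

Pongo, Vulpes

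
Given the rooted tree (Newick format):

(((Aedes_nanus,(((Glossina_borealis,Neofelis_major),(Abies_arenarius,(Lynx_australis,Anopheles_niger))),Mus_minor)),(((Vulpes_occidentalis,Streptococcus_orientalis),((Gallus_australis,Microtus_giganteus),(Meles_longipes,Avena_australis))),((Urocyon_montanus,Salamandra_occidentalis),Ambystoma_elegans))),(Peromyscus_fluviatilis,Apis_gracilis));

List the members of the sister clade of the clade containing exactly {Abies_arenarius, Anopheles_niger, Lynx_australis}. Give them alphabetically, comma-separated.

The clade containing exactly {Abies_arenarius, Anopheles_niger, Lynx_australis} attaches to the tree at the node subtending ((Glossina_borealis,Neofelis_major),(Abies_arenarius,(Lynx_australis,Anopheles_niger))).
The other lineage descending from that same node — the sister group — is (Glossina_borealis,Neofelis_major); its 2 tips in alphabetical order are the answer.

Glossina_borealis, Neofelis_major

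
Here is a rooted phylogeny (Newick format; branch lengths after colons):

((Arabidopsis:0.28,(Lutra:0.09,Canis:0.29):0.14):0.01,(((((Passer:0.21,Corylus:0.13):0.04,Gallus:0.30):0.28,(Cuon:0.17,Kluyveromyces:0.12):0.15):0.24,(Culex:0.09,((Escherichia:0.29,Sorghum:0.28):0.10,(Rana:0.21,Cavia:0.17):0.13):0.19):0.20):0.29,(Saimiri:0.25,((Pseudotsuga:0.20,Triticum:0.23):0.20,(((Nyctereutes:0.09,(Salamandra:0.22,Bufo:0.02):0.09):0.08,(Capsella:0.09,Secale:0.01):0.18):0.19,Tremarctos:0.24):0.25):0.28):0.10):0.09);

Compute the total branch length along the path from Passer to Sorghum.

The path runs Passer → … → MRCA → … → Sorghum; the MRCA is the node subtending ((((Passer,Corylus),Gallus),(Cuon,Kluyveromyces)),(Culex,((Escherichia,Sorghum),(Rana,Cavia)))).
Branch lengths along that path: 0.21 + 0.04 + 0.28 + 0.24 + 0.20 + 0.19 + 0.10 + 0.28 = 1.54.

1.54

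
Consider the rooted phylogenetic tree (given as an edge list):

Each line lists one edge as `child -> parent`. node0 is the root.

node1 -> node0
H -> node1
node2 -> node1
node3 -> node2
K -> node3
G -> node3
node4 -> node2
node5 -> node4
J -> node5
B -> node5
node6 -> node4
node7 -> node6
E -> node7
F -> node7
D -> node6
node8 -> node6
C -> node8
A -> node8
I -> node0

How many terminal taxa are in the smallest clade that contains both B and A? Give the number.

The MRCA of B and A is the node subtending ((J,B),((E,F),D,(C,A))).
That clade contains 7 terminal taxa: A, B, C, D, E, F, J.

7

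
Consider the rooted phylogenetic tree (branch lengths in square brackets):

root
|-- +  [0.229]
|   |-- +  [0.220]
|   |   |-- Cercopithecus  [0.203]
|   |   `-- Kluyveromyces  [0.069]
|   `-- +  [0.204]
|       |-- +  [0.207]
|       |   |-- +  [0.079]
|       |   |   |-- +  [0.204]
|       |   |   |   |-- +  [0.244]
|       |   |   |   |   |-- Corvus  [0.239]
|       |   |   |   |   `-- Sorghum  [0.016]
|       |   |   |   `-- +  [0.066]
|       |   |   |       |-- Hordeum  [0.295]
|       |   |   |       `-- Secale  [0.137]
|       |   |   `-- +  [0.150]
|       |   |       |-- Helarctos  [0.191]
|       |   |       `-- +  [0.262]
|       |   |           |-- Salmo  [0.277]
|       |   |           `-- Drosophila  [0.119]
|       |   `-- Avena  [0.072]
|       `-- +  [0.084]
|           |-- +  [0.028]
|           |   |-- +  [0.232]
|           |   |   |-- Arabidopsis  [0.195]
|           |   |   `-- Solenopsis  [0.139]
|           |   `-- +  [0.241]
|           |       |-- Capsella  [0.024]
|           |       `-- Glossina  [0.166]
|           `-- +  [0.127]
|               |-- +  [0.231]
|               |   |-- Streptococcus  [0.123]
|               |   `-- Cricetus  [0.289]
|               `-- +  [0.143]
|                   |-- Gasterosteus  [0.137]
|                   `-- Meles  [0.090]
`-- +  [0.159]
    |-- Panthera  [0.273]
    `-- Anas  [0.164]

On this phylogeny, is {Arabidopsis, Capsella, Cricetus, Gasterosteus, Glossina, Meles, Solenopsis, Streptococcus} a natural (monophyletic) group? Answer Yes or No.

The most recent common ancestor of these taxa subtends (((Arabidopsis,Solenopsis),(Capsella,Glossina)),((Streptococcus,Cricetus),(Gasterosteus,Meles))).
That clade has exactly 8 tips — every listed taxon and nothing else — so the group is monophyletic.

Yes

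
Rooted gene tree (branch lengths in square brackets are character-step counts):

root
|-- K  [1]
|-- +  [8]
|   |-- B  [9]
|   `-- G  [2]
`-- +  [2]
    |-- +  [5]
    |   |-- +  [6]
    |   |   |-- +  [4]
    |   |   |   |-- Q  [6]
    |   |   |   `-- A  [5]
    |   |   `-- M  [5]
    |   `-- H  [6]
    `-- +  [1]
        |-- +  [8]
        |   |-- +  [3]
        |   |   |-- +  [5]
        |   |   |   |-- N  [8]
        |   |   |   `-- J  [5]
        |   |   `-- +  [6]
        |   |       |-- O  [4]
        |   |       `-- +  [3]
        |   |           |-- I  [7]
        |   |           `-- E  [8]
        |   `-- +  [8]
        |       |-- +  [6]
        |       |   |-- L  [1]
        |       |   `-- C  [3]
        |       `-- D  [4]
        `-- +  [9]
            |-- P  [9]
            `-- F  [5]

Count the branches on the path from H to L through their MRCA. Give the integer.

7

The MRCA of H and L is the node subtending ((((Q,A),M),H),((((N,J),(O,(I,E))),((L,C),D)),(P,F))).
From H up to that node: 2 branches. From L up to the same node: 5 branches. Total: 2 + 5 = 7.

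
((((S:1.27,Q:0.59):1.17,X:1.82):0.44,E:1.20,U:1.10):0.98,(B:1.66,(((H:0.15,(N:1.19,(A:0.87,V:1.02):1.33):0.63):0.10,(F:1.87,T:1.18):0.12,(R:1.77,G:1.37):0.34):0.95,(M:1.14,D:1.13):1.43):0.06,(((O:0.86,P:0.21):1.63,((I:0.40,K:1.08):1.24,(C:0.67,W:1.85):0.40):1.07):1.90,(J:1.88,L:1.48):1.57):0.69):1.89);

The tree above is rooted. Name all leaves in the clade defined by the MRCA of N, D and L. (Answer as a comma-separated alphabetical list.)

A, B, C, D, F, G, H, I, J, K, L, M, N, O, P, R, T, V, W

Tracing N: it sits inside (N,(A,V)).
Tracing D: it sits inside (M,D).
Tracing L: it sits inside (J,L).
The smallest clade enclosing all 3 is (B,(((H,(N,(A,V))),(F,T),(R,G)),(M,D)),(((O,P),((I,K),(C,W))),(J,L))); the answer is its 19 terminal taxa in alphabetical order.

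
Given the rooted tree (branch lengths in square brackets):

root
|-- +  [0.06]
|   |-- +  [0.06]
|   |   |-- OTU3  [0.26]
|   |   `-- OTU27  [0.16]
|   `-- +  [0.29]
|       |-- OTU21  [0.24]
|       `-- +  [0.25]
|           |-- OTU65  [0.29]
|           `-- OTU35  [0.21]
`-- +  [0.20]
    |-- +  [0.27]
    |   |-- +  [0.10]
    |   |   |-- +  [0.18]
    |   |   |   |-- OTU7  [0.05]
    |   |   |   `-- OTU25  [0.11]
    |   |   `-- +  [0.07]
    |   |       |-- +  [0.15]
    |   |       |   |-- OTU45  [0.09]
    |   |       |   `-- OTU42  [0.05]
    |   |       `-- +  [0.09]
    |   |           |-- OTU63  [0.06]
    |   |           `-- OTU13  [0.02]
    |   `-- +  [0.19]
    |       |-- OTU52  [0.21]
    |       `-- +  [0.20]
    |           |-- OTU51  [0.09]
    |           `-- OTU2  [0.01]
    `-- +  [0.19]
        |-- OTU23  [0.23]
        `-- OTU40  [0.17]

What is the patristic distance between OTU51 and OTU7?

The path runs OTU51 → … → MRCA → … → OTU7; the MRCA is the node subtending (((OTU7,OTU25),((OTU45,OTU42),(OTU63,OTU13))),(OTU52,(OTU51,OTU2))).
Branch lengths along that path: 0.09 + 0.20 + 0.19 + 0.10 + 0.18 + 0.05 = 0.81.

0.81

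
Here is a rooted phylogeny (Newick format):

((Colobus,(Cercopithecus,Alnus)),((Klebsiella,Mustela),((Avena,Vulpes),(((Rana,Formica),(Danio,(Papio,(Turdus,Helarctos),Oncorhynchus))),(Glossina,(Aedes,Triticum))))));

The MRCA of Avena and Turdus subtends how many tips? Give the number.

The MRCA of Avena and Turdus is the node subtending ((Avena,Vulpes),(((Rana,Formica),(Danio,(Papio,(Turdus,Helarctos),Oncorhynchus))),(Glossina,(Aedes,Triticum)))).
That clade contains 12 terminal taxa: Aedes, Avena, Danio, Formica, Glossina, Helarctos, Oncorhynchus, Papio, Rana, Triticum, Turdus, Vulpes.

12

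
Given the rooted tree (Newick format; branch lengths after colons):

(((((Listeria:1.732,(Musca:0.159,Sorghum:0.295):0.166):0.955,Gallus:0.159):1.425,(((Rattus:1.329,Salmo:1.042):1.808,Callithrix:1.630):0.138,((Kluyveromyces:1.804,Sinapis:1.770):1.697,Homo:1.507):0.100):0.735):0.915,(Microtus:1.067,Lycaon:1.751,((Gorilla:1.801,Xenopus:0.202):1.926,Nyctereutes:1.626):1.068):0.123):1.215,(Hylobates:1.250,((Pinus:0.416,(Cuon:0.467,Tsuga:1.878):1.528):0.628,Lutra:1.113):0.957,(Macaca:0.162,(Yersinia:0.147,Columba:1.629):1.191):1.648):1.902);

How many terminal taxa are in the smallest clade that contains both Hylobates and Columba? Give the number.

8

The MRCA of Hylobates and Columba is the node subtending (Hylobates,((Pinus,(Cuon,Tsuga)),Lutra),(Macaca,(Yersinia,Columba))).
That clade contains 8 terminal taxa: Columba, Cuon, Hylobates, Lutra, Macaca, Pinus, Tsuga, Yersinia.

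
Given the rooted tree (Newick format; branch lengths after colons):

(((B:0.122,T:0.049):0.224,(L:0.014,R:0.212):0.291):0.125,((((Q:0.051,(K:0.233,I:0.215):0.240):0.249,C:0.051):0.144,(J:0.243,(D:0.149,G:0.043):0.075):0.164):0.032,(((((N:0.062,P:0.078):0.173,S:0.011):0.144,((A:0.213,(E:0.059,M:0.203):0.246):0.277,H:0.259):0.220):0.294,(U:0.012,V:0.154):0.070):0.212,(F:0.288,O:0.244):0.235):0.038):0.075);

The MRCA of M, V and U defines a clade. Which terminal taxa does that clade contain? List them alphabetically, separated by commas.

A, E, H, M, N, P, S, U, V

Tracing M: it sits inside (E,M).
Tracing V: it sits inside (U,V).
Tracing U: it sits inside (U,V).
The smallest clade enclosing all 3 is ((((N,P),S),((A,(E,M)),H)),(U,V)); the answer is its 9 terminal taxa in alphabetical order.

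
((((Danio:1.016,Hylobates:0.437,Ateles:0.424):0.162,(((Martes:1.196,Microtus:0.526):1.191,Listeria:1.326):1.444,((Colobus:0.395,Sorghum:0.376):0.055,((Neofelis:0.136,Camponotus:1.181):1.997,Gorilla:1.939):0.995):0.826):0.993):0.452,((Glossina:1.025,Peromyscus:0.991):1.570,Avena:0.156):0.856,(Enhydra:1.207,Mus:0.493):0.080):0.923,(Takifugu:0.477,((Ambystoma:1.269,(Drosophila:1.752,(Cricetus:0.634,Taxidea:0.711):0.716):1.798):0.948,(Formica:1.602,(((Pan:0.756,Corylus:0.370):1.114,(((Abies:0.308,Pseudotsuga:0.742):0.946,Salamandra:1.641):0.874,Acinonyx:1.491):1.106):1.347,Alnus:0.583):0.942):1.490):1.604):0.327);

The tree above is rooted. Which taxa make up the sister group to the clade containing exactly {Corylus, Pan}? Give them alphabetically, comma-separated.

The clade containing exactly {Corylus, Pan} attaches to the tree at the node subtending ((Pan,Corylus),(((Abies,Pseudotsuga),Salamandra),Acinonyx)).
The other lineage descending from that same node — the sister group — is (((Abies,Pseudotsuga),Salamandra),Acinonyx); its 4 tips in alphabetical order are the answer.

Abies, Acinonyx, Pseudotsuga, Salamandra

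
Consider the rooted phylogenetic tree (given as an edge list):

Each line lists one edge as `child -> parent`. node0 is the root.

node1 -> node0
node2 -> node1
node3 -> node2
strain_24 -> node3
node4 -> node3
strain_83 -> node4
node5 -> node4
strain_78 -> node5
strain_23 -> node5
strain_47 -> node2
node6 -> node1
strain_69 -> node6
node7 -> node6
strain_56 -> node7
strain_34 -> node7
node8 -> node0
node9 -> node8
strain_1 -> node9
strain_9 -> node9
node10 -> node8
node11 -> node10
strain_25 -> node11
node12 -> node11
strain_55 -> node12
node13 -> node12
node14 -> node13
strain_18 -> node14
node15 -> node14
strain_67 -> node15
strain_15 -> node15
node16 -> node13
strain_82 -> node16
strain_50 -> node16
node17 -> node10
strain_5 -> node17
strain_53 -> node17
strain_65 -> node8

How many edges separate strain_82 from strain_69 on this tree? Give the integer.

10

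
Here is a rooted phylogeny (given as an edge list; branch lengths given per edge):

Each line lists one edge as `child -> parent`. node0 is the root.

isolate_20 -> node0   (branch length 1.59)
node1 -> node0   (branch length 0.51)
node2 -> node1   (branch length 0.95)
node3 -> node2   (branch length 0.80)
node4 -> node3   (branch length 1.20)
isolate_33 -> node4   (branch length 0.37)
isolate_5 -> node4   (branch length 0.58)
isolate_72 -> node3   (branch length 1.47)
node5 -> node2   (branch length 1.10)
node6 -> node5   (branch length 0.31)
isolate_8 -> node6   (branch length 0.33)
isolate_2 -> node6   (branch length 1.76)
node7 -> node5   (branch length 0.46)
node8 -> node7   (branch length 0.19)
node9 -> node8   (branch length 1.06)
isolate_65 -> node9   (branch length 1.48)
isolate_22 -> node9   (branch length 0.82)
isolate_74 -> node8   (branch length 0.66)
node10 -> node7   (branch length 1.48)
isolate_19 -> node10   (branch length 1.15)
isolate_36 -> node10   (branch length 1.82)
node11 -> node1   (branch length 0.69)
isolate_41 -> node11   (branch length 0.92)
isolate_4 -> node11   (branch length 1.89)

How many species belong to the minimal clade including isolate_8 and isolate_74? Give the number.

The MRCA of isolate_8 and isolate_74 is the node subtending ((isolate_8,isolate_2),(((isolate_65,isolate_22),isolate_74),(isolate_19,isolate_36))).
That clade contains 7 terminal taxa: isolate_19, isolate_2, isolate_22, isolate_36, isolate_65, isolate_74, isolate_8.

7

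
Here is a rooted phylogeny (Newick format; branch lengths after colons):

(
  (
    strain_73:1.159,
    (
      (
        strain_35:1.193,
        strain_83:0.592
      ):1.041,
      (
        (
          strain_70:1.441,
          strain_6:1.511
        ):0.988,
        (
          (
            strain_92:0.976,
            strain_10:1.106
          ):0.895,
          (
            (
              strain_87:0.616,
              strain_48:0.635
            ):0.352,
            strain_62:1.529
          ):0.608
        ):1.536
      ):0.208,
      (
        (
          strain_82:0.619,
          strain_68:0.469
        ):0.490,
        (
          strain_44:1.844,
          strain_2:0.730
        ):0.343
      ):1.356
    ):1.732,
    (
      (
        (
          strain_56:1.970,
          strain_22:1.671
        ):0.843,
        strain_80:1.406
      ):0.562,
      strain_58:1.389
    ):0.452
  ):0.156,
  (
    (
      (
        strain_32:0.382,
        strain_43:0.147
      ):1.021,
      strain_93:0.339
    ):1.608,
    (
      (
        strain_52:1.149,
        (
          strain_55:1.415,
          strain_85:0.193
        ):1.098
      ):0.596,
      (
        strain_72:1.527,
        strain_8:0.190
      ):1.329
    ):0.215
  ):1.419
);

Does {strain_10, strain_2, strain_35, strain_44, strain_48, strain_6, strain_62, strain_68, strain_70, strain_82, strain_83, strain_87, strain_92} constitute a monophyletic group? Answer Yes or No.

Yes

The most recent common ancestor of these taxa subtends ((strain_35,strain_83),((strain_70,strain_6),((strain_92,strain_10),((strain_87,strain_48),strain_62))),((strain_82,strain_68),(strain_44,strain_2))).
That clade has exactly 13 tips — every listed taxon and nothing else — so the group is monophyletic.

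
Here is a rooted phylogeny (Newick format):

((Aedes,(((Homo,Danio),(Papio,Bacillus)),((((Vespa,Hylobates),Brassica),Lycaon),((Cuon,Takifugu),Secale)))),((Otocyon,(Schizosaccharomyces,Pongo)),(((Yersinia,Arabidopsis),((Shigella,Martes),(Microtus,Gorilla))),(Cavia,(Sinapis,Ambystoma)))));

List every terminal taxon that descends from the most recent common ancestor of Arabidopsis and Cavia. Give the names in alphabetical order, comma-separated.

Ambystoma, Arabidopsis, Cavia, Gorilla, Martes, Microtus, Shigella, Sinapis, Yersinia

Tracing Arabidopsis: it sits inside (Yersinia,Arabidopsis).
Tracing Cavia: it sits inside (Cavia,(Sinapis,Ambystoma)).
The smallest clade enclosing both is (((Yersinia,Arabidopsis),((Shigella,Martes),(Microtus,Gorilla))),(Cavia,(Sinapis,Ambystoma))); the answer is its 9 terminal taxa in alphabetical order.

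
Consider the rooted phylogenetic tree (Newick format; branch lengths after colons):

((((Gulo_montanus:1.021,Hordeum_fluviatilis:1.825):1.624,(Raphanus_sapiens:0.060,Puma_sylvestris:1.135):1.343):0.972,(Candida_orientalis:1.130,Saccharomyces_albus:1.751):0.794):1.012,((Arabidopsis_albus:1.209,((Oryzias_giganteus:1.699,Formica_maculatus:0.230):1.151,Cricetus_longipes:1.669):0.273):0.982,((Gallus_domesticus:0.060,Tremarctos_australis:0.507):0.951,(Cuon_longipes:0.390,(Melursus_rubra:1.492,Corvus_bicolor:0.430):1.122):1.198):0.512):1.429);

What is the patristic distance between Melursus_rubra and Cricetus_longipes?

7.248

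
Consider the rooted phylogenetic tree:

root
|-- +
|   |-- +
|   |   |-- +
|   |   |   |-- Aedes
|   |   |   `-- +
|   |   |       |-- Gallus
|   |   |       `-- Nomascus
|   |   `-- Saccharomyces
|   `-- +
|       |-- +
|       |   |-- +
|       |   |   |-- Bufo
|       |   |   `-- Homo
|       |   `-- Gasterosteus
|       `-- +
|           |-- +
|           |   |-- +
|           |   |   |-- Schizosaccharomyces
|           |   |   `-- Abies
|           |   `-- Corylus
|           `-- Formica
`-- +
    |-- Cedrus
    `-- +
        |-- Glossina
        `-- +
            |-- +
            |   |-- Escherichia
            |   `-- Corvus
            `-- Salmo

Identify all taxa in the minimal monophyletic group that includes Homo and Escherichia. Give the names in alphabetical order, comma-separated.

Abies, Aedes, Bufo, Cedrus, Corvus, Corylus, Escherichia, Formica, Gallus, Gasterosteus, Glossina, Homo, Nomascus, Saccharomyces, Salmo, Schizosaccharomyces

Tracing Homo: it sits inside (Bufo,Homo).
Tracing Escherichia: it sits inside (Escherichia,Corvus).
The smallest clade enclosing both is the whole tree (their MRCA is the root), so the answer is all 16 tips in alphabetical order.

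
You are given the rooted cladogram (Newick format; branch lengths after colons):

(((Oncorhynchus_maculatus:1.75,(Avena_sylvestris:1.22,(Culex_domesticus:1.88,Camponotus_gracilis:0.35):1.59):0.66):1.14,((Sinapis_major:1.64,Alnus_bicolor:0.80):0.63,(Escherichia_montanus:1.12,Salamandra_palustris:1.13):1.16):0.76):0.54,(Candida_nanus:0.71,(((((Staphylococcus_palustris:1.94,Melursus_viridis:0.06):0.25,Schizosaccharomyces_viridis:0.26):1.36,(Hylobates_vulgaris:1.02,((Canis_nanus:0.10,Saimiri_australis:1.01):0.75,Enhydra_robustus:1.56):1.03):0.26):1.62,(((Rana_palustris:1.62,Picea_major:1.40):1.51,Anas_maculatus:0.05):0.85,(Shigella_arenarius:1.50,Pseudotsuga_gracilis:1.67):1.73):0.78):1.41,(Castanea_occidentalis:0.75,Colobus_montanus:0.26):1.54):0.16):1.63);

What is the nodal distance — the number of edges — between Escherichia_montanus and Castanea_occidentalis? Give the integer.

8

The MRCA of Escherichia_montanus and Castanea_occidentalis is the root of the tree.
From Escherichia_montanus up to that node: 4 branches. From Castanea_occidentalis up to the same node: 4 branches. Total: 4 + 4 = 8.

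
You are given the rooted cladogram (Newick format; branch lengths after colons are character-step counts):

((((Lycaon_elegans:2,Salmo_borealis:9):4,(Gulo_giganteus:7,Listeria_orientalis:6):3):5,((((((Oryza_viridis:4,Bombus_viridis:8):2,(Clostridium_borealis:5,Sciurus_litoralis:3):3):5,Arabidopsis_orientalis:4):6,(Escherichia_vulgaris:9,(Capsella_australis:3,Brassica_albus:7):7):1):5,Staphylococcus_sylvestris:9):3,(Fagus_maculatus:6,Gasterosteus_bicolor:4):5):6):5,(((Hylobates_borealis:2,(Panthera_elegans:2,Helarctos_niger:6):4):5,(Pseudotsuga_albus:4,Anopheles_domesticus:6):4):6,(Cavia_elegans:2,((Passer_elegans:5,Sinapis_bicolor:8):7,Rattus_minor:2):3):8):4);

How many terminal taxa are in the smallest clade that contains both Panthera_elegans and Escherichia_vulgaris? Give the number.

24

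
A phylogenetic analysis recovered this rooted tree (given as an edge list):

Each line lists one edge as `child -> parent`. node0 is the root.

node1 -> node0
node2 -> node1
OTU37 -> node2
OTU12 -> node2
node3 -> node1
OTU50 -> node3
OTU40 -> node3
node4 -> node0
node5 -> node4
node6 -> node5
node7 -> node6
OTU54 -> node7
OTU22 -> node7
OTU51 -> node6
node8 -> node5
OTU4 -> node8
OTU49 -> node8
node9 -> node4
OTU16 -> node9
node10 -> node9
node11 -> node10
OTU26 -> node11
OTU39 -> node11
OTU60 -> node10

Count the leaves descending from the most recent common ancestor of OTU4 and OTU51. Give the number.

5

The MRCA of OTU4 and OTU51 is the node subtending (((OTU54,OTU22),OTU51),(OTU4,OTU49)).
That clade contains 5 terminal taxa: OTU22, OTU4, OTU49, OTU51, OTU54.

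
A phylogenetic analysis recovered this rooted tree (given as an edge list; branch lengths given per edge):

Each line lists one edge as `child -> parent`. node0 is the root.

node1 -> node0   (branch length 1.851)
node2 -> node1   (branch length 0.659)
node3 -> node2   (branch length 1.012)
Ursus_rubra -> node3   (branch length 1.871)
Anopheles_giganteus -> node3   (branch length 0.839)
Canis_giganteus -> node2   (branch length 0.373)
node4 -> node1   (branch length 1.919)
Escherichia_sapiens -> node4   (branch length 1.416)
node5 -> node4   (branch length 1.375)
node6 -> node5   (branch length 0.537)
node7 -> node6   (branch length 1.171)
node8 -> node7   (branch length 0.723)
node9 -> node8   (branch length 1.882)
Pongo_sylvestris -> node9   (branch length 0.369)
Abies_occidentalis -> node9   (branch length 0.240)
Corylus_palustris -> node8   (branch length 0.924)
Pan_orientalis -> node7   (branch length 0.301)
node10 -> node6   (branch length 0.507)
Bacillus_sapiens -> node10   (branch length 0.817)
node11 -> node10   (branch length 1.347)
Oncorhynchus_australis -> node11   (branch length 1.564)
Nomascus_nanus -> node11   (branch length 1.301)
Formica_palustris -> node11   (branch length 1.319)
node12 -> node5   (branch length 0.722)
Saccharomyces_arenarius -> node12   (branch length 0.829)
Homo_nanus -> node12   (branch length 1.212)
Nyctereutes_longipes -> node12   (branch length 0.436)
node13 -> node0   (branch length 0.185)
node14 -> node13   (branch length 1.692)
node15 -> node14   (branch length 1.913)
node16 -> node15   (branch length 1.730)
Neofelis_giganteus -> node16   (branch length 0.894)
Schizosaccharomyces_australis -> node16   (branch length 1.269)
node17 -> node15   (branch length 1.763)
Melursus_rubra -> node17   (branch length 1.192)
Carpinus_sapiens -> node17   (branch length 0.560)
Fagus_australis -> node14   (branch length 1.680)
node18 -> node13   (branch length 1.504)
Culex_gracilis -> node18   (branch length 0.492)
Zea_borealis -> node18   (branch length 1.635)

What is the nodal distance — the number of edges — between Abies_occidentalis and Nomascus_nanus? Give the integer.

7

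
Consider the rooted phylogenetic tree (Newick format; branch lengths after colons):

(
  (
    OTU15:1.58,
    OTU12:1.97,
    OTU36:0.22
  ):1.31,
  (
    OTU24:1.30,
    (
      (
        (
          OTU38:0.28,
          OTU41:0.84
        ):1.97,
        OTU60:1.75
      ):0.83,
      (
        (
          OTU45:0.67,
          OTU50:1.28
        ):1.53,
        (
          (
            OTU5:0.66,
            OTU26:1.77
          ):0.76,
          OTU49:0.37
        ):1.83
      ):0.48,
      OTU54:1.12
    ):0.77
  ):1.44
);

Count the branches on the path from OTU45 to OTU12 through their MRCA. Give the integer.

7

The MRCA of OTU45 and OTU12 is the root of the tree.
From OTU45 up to that node: 5 branches. From OTU12 up to the same node: 2 branches. Total: 5 + 2 = 7.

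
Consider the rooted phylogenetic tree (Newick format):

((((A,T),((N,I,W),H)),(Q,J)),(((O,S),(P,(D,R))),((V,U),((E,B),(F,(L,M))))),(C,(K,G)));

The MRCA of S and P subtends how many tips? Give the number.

The MRCA of S and P is the node subtending ((O,S),(P,(D,R))).
That clade contains 5 terminal taxa: D, O, P, R, S.

5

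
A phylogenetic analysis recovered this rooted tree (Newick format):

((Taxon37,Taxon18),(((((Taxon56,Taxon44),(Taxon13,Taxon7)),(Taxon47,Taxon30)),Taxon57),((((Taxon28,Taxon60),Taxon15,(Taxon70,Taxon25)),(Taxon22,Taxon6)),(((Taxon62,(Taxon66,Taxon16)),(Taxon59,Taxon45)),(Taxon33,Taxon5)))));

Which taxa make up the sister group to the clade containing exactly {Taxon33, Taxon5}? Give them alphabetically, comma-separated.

Taxon16, Taxon45, Taxon59, Taxon62, Taxon66

The clade containing exactly {Taxon33, Taxon5} attaches to the tree at the node subtending (((Taxon62,(Taxon66,Taxon16)),(Taxon59,Taxon45)),(Taxon33,Taxon5)).
The other lineage descending from that same node — the sister group — is ((Taxon62,(Taxon66,Taxon16)),(Taxon59,Taxon45)); its 5 tips in alphabetical order are the answer.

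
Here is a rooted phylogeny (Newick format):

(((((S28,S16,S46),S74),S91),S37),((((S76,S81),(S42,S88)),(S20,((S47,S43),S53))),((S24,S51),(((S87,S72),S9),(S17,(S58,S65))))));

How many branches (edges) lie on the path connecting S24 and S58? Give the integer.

6

The MRCA of S24 and S58 is the node subtending ((S24,S51),(((S87,S72),S9),(S17,(S58,S65)))).
From S24 up to that node: 2 branches. From S58 up to the same node: 4 branches. Total: 2 + 4 = 6.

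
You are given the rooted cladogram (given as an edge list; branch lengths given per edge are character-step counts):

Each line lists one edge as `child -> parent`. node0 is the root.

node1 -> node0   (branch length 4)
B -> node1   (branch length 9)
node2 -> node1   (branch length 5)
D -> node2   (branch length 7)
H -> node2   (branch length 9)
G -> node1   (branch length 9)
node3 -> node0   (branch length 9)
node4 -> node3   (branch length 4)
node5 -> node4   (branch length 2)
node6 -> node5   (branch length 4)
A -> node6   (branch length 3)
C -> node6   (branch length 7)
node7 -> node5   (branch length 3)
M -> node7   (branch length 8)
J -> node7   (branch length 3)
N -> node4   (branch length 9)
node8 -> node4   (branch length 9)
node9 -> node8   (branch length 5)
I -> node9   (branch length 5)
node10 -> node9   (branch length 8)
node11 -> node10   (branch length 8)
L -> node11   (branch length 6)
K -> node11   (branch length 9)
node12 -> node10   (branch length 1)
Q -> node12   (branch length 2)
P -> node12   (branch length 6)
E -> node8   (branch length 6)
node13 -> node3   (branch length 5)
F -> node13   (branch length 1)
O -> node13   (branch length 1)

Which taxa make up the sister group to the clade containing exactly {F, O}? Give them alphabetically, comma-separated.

A, C, E, I, J, K, L, M, N, P, Q

The clade containing exactly {F, O} attaches to the tree at the node subtending ((((A,C),(M,J)),N,((I,((L,K),(Q,P))),E)),(F,O)).
The other lineage descending from that same node — the sister group — is (((A,C),(M,J)),N,((I,((L,K),(Q,P))),E)); its 11 tips in alphabetical order are the answer.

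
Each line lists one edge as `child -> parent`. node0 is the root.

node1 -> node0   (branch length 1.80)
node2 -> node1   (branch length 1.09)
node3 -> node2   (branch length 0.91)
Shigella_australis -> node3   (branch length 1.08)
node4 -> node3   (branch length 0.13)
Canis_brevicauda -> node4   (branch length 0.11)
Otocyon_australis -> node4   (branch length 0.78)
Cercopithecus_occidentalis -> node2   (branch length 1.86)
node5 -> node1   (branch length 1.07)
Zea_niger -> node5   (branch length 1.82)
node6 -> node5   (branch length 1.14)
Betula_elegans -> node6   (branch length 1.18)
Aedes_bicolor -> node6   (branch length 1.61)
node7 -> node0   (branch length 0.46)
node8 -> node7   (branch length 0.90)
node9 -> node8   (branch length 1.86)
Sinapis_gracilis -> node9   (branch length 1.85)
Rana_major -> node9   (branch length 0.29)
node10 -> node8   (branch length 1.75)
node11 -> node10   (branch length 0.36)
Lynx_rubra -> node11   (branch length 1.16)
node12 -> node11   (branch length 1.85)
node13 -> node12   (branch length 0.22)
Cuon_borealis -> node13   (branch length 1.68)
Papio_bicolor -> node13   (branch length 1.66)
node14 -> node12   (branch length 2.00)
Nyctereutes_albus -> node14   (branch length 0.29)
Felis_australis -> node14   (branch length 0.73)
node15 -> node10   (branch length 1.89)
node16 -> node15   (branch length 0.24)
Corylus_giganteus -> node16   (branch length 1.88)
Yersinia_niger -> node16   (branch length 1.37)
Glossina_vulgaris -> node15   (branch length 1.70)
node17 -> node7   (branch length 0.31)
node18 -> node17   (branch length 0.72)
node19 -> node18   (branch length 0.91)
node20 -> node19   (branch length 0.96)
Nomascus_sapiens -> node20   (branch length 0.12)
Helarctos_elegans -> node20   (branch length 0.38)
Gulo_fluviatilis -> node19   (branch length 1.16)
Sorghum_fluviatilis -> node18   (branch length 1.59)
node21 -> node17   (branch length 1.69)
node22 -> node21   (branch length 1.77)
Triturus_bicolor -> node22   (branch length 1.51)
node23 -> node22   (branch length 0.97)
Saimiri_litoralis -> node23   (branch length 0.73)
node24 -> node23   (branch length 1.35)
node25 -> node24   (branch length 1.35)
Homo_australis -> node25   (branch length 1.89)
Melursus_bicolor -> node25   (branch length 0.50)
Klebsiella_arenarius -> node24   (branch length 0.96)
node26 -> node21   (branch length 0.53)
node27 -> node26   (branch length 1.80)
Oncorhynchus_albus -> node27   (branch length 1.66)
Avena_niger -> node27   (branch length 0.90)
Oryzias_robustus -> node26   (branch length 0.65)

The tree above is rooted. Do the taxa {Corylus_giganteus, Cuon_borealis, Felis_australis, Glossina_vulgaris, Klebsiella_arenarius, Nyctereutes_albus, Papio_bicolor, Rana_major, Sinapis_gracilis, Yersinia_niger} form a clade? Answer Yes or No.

The MRCA of the listed taxa subtends (((Sinapis_gracilis,Rana_major),((Lynx_rubra,((Cuon_borealis,Papio_bicolor),(Nyctereutes_albus,Felis_australis))),((Corylus_giganteus,Yersinia_niger),Glossina_vulgaris))),((((Nomascus_sapiens,Helarctos_elegans),Gulo_fluviatilis),Sorghum_fluviatilis),((Triturus_bicolor,(Saimiri_litoralis,((Homo_australis,Melursus_bicolor),Klebsiella_arenarius))),((Oncorhynchus_albus,Avena_niger),Oryzias_robustus)))).
That clade also contains Avena_niger, Gulo_fluviatilis, Helarctos_elegans, Homo_australis, Lynx_rubra, Melursus_bicolor, Nomascus_sapiens, Oncorhynchus_albus, Oryzias_robustus, Saimiri_litoralis, Sorghum_fluviatilis, Triturus_bicolor, which are not in the proposed group, so the group is not monophyletic.

No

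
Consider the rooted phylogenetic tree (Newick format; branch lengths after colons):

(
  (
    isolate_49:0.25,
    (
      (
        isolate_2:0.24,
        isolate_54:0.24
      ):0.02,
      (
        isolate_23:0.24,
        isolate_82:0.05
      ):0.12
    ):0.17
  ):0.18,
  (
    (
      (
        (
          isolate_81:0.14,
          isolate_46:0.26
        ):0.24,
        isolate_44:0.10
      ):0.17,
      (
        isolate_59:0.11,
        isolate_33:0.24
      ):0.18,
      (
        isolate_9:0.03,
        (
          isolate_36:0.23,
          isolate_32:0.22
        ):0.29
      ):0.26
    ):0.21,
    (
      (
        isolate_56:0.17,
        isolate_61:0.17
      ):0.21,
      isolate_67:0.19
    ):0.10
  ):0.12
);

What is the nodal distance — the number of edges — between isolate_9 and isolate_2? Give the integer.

8

The MRCA of isolate_9 and isolate_2 is the root of the tree.
From isolate_9 up to that node: 4 branches. From isolate_2 up to the same node: 4 branches. Total: 4 + 4 = 8.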